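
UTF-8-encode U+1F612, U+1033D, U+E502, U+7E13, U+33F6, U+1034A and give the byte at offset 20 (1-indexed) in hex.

1-indexed offset 20 is 0-indexed offset 19.
U+1F612 → 4-byte form F0 9F 98 92 at offsets 0–3.
U+1033D → 4-byte form F0 90 8C BD at offsets 4–7.
U+E502 → 3-byte form EE 94 82 at offsets 8–10.
U+7E13 → 3-byte form E7 B8 93 at offsets 11–13.
U+33F6 → 3-byte form E3 8F B6 at offsets 14–16.
U+1034A → 4-byte form F0 90 8D 8A at offsets 17–20.
Offset 19 falls in char 6's range; it's byte 3 of F0 90 8D 8A = 0x8D.

0x8D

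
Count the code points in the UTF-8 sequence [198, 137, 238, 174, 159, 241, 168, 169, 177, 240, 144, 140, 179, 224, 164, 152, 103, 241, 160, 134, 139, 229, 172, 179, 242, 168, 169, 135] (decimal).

9

Byte at offset 0: 0xC6 = 11000110 → 2-byte char (#1). Advance 2.
Byte at offset 2: 0xEE = 11101110 → 3-byte char (#2). Advance 3.
Byte at offset 5: 0xF1 = 11110001 → 4-byte char (#3). Advance 4.
Byte at offset 9: 0xF0 = 11110000 → 4-byte char (#4). Advance 4.
Byte at offset 13: 0xE0 = 11100000 → 3-byte char (#5). Advance 3.
Byte at offset 16: 0x67 = 01100111 → 1-byte char (#6). Advance 1.
Byte at offset 17: 0xF1 = 11110001 → 4-byte char (#7). Advance 4.
Byte at offset 21: 0xE5 = 11100101 → 3-byte char (#8). Advance 3.
Byte at offset 24: 0xF2 = 11110010 → 4-byte char (#9). Advance 4.
Reached end at offset 28 after 9 code points.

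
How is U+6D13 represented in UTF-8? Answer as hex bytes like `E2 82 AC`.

E6 B4 93

U+6D13 = 0x6D13 = 27923 decimal. In range U+0800–U+FFFF → 3-byte form: 1110xxxx 10xxxxxx 10xxxxxx.
Binary (16 bits): 0110110100010011.
Split 4+6+6: 0110 | 110100 | 010011.
Byte 1: 11100110 = 0xE6.
Byte 2: 10110100 = 0xB4.
Byte 3: 10010011 = 0x93.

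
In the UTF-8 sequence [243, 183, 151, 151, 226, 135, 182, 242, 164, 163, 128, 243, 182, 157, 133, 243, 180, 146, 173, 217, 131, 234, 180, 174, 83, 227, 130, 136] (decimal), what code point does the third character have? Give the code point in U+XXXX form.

Offset 0: leading byte 0xF3 = 11110011 → 4-byte char #1 = F3 B7 97 97.
Offset 4: leading byte 0xE2 = 11100010 → 3-byte char #2 = E2 87 B6.
Offset 7: leading byte 0xF2 = 11110010 → 4-byte char #3 = F2 A4 A3 80.
Leading byte 0xF2 = 11110010 matches 11110xxx → 4-byte sequence.
Byte 1: 0xF2 = 11110010, payload 010 (3 bits).
Byte 2: 0xA4 = 10100100 (10xxxxxx ✓), payload 100100.
Byte 3: 0xA3 = 10100011 (10xxxxxx ✓), payload 100011.
Byte 4: 0x80 = 10000000 (10xxxxxx ✓), payload 000000.
Concatenate: 010100100100011000000 = 0xA48C0 (21 bits → U+A48C0).

U+A48C0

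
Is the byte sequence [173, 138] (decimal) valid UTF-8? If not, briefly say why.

invalid (continuation byte with no leading byte)

Byte 0xAD = 10101101 has the form 10xxxxxx — a continuation byte — but there is no preceding leading byte.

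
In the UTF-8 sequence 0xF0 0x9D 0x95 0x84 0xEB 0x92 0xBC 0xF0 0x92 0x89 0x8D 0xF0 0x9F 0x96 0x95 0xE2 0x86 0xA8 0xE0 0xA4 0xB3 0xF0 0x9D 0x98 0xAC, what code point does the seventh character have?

U+1D62C

Offset 0: leading byte 0xF0 = 11110000 → 4-byte char #1 = F0 9D 95 84.
Offset 4: leading byte 0xEB = 11101011 → 3-byte char #2 = EB 92 BC.
Offset 7: leading byte 0xF0 = 11110000 → 4-byte char #3 = F0 92 89 8D.
Offset 11: leading byte 0xF0 = 11110000 → 4-byte char #4 = F0 9F 96 95.
Offset 15: leading byte 0xE2 = 11100010 → 3-byte char #5 = E2 86 A8.
Offset 18: leading byte 0xE0 = 11100000 → 3-byte char #6 = E0 A4 B3.
Offset 21: leading byte 0xF0 = 11110000 → 4-byte char #7 = F0 9D 98 AC.
Leading byte 0xF0 = 11110000 matches 11110xxx → 4-byte sequence.
Byte 1: 0xF0 = 11110000, payload 000 (3 bits).
Byte 2: 0x9D = 10011101 (10xxxxxx ✓), payload 011101.
Byte 3: 0x98 = 10011000 (10xxxxxx ✓), payload 011000.
Byte 4: 0xAC = 10101100 (10xxxxxx ✓), payload 101100.
Concatenate: 000011101011000101100 = 0x1D62C (21 bits → U+1D62C).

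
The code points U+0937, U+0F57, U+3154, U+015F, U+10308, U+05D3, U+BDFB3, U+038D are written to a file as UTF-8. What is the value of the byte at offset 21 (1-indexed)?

1-indexed offset 21 is 0-indexed offset 20.
U+0937 → 3-byte form E0 A4 B7 at offsets 0–2.
U+0F57 → 3-byte form E0 BD 97 at offsets 3–5.
U+3154 → 3-byte form E3 85 94 at offsets 6–8.
U+015F → 2-byte form C5 9F at offsets 9–10.
U+10308 → 4-byte form F0 90 8C 88 at offsets 11–14.
U+05D3 → 2-byte form D7 93 at offsets 15–16.
U+BDFB3 → 4-byte form F2 BD BE B3 at offsets 17–20.
Offset 20 falls in char 7's range; it's byte 4 of F2 BD BE B3 = 0xB3.

0xB3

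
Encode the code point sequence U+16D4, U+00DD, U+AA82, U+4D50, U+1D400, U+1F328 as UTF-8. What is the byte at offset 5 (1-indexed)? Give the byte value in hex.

0x9D

1-indexed offset 5 is 0-indexed offset 4.
U+16D4 → 3-byte form E1 9B 94 at offsets 0–2.
U+00DD → 2-byte form C3 9D at offsets 3–4.
Offset 4 falls in char 2's range; it's byte 2 of C3 9D = 0x9D.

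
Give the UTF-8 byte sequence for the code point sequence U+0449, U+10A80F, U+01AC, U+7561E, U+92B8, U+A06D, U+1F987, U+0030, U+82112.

D1 89 F4 8A A0 8F C6 AC F1 B5 98 9E E9 8A B8 EA 81 AD F0 9F A6 87 30 F2 82 84 92

U+0449: 2-byte form → D1 89.
U+10A80F: 4-byte form → F4 8A A0 8F.
U+01AC: 2-byte form → C6 AC.
U+7561E: 4-byte form → F1 B5 98 9E.
U+92B8: 3-byte form → E9 8A B8.
U+A06D: 3-byte form → EA 81 AD.
U+1F987: 4-byte form → F0 9F A6 87.
U+0030: 1-byte form → 30.
U+82112: 4-byte form → F2 82 84 92.
Concatenated (27 bytes): D1 89 F4 8A A0 8F C6 AC F1 B5 98 9E E9 8A B8 EA 81 AD F0 9F A6 87 30 F2 82 84 92.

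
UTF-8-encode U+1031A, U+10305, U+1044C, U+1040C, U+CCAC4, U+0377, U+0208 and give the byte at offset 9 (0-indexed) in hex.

U+1031A → 4-byte form F0 90 8C 9A at offsets 0–3.
U+10305 → 4-byte form F0 90 8C 85 at offsets 4–7.
U+1044C → 4-byte form F0 90 91 8C at offsets 8–11.
Offset 9 falls in char 3's range; it's byte 2 of F0 90 91 8C = 0x90.

0x90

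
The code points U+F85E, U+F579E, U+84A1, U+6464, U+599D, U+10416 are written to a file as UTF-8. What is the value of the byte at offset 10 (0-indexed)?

0xE6

U+F85E → 3-byte form EF A1 9E at offsets 0–2.
U+F579E → 4-byte form F3 B5 9E 9E at offsets 3–6.
U+84A1 → 3-byte form E8 92 A1 at offsets 7–9.
U+6464 → 3-byte form E6 91 A4 at offsets 10–12.
Offset 10 falls in char 4's range; it's byte 1 of E6 91 A4 = 0xE6.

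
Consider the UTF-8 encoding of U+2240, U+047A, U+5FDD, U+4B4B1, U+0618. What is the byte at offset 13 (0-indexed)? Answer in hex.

U+2240 → 3-byte form E2 89 80 at offsets 0–2.
U+047A → 2-byte form D1 BA at offsets 3–4.
U+5FDD → 3-byte form E5 BF 9D at offsets 5–7.
U+4B4B1 → 4-byte form F1 8B 92 B1 at offsets 8–11.
U+0618 → 2-byte form D8 98 at offsets 12–13.
Offset 13 falls in char 5's range; it's byte 2 of D8 98 = 0x98.

0x98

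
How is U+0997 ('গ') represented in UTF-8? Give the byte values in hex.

U+0997 = 0x997 = 2455 decimal. In range U+0800–U+FFFF → 3-byte form: 1110xxxx 10xxxxxx 10xxxxxx.
Binary (16 bits): 0000100110010111.
Split 4+6+6: 0000 | 100110 | 010111.
Byte 1: 11100000 = 0xE0.
Byte 2: 10100110 = 0xA6.
Byte 3: 10010111 = 0x97.

E0 A6 97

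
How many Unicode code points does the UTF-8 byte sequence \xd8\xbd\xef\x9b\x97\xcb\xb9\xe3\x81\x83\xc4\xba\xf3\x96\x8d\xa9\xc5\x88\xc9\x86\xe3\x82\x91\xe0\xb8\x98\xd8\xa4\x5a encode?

12

Byte at offset 0: 0xD8 = 11011000 → 2-byte char (#1). Advance 2.
Byte at offset 2: 0xEF = 11101111 → 3-byte char (#2). Advance 3.
Byte at offset 5: 0xCB = 11001011 → 2-byte char (#3). Advance 2.
Byte at offset 7: 0xE3 = 11100011 → 3-byte char (#4). Advance 3.
Byte at offset 10: 0xC4 = 11000100 → 2-byte char (#5). Advance 2.
Byte at offset 12: 0xF3 = 11110011 → 4-byte char (#6). Advance 4.
Byte at offset 16: 0xC5 = 11000101 → 2-byte char (#7). Advance 2.
Byte at offset 18: 0xC9 = 11001001 → 2-byte char (#8). Advance 2.
Byte at offset 20: 0xE3 = 11100011 → 3-byte char (#9). Advance 3.
Byte at offset 23: 0xE0 = 11100000 → 3-byte char (#10). Advance 3.
Byte at offset 26: 0xD8 = 11011000 → 2-byte char (#11). Advance 2.
Byte at offset 28: 0x5A = 01011010 → 1-byte char (#12). Advance 1.
Reached end at offset 29 after 12 code points.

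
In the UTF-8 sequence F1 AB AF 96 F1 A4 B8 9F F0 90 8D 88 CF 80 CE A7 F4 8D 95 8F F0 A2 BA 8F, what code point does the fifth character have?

U+03A7

Offset 0: leading byte 0xF1 = 11110001 → 4-byte char #1 = F1 AB AF 96.
Offset 4: leading byte 0xF1 = 11110001 → 4-byte char #2 = F1 A4 B8 9F.
Offset 8: leading byte 0xF0 = 11110000 → 4-byte char #3 = F0 90 8D 88.
Offset 12: leading byte 0xCF = 11001111 → 2-byte char #4 = CF 80.
Offset 14: leading byte 0xCE = 11001110 → 2-byte char #5 = CE A7.
Leading byte 0xCE = 11001110 matches 110xxxxx → 2-byte sequence.
Byte 1: 0xCE = 11001110, payload 01110 (5 bits).
Byte 2: 0xA7 = 10100111 (10xxxxxx ✓), payload 100111.
Concatenate: 01110100111 = 0x3A7 (11 bits → U+03A7).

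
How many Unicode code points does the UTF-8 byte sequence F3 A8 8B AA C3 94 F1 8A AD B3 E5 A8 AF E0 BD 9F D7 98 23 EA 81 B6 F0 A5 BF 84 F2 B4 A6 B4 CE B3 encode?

Byte at offset 0: 0xF3 = 11110011 → 4-byte char (#1). Advance 4.
Byte at offset 4: 0xC3 = 11000011 → 2-byte char (#2). Advance 2.
Byte at offset 6: 0xF1 = 11110001 → 4-byte char (#3). Advance 4.
Byte at offset 10: 0xE5 = 11100101 → 3-byte char (#4). Advance 3.
Byte at offset 13: 0xE0 = 11100000 → 3-byte char (#5). Advance 3.
Byte at offset 16: 0xD7 = 11010111 → 2-byte char (#6). Advance 2.
Byte at offset 18: 0x23 = 00100011 → 1-byte char (#7). Advance 1.
Byte at offset 19: 0xEA = 11101010 → 3-byte char (#8). Advance 3.
Byte at offset 22: 0xF0 = 11110000 → 4-byte char (#9). Advance 4.
Byte at offset 26: 0xF2 = 11110010 → 4-byte char (#10). Advance 4.
Byte at offset 30: 0xCE = 11001110 → 2-byte char (#11). Advance 2.
Reached end at offset 32 after 11 code points.

11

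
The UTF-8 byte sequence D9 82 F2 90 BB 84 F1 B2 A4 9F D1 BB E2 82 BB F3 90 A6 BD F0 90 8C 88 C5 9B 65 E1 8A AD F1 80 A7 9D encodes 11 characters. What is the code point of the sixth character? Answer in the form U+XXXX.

U+D09BD

Offset 0: leading byte 0xD9 = 11011001 → 2-byte char #1 = D9 82.
Offset 2: leading byte 0xF2 = 11110010 → 4-byte char #2 = F2 90 BB 84.
Offset 6: leading byte 0xF1 = 11110001 → 4-byte char #3 = F1 B2 A4 9F.
Offset 10: leading byte 0xD1 = 11010001 → 2-byte char #4 = D1 BB.
Offset 12: leading byte 0xE2 = 11100010 → 3-byte char #5 = E2 82 BB.
Offset 15: leading byte 0xF3 = 11110011 → 4-byte char #6 = F3 90 A6 BD.
Leading byte 0xF3 = 11110011 matches 11110xxx → 4-byte sequence.
Byte 1: 0xF3 = 11110011, payload 011 (3 bits).
Byte 2: 0x90 = 10010000 (10xxxxxx ✓), payload 010000.
Byte 3: 0xA6 = 10100110 (10xxxxxx ✓), payload 100110.
Byte 4: 0xBD = 10111101 (10xxxxxx ✓), payload 111101.
Concatenate: 011010000100110111101 = 0xD09BD (21 bits → U+D09BD).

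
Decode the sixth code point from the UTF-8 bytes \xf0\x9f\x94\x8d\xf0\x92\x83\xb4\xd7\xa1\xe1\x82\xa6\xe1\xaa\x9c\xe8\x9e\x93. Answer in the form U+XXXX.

Offset 0: leading byte 0xF0 = 11110000 → 4-byte char #1 = F0 9F 94 8D.
Offset 4: leading byte 0xF0 = 11110000 → 4-byte char #2 = F0 92 83 B4.
Offset 8: leading byte 0xD7 = 11010111 → 2-byte char #3 = D7 A1.
Offset 10: leading byte 0xE1 = 11100001 → 3-byte char #4 = E1 82 A6.
Offset 13: leading byte 0xE1 = 11100001 → 3-byte char #5 = E1 AA 9C.
Offset 16: leading byte 0xE8 = 11101000 → 3-byte char #6 = E8 9E 93.
Leading byte 0xE8 = 11101000 matches 1110xxxx → 3-byte sequence.
Byte 1: 0xE8 = 11101000, payload 1000 (4 bits).
Byte 2: 0x9E = 10011110 (10xxxxxx ✓), payload 011110.
Byte 3: 0x93 = 10010011 (10xxxxxx ✓), payload 010011.
Concatenate: 1000011110010011 = 0x8793 (16 bits → U+8793).

U+8793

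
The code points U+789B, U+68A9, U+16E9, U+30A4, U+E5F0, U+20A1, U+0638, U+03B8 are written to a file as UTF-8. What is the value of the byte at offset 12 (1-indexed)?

1-indexed offset 12 is 0-indexed offset 11.
U+789B → 3-byte form E7 A2 9B at offsets 0–2.
U+68A9 → 3-byte form E6 A2 A9 at offsets 3–5.
U+16E9 → 3-byte form E1 9B A9 at offsets 6–8.
U+30A4 → 3-byte form E3 82 A4 at offsets 9–11.
Offset 11 falls in char 4's range; it's byte 3 of E3 82 A4 = 0xA4.

0xA4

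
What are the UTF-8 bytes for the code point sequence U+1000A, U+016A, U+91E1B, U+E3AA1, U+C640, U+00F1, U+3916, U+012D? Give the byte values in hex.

F0 90 80 8A C5 AA F2 91 B8 9B F3 A3 AA A1 EC 99 80 C3 B1 E3 A4 96 C4 AD

U+1000A: 4-byte form → F0 90 80 8A.
U+016A: 2-byte form → C5 AA.
U+91E1B: 4-byte form → F2 91 B8 9B.
U+E3AA1: 4-byte form → F3 A3 AA A1.
U+C640: 3-byte form → EC 99 80.
U+00F1: 2-byte form → C3 B1.
U+3916: 3-byte form → E3 A4 96.
U+012D: 2-byte form → C4 AD.
Concatenated (24 bytes): F0 90 80 8A C5 AA F2 91 B8 9B F3 A3 AA A1 EC 99 80 C3 B1 E3 A4 96 C4 AD.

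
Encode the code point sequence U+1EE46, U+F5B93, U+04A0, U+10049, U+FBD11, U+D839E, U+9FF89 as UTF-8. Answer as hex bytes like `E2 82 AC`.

U+1EE46: 4-byte form → F0 9E B9 86.
U+F5B93: 4-byte form → F3 B5 AE 93.
U+04A0: 2-byte form → D2 A0.
U+10049: 4-byte form → F0 90 81 89.
U+FBD11: 4-byte form → F3 BB B4 91.
U+D839E: 4-byte form → F3 98 8E 9E.
U+9FF89: 4-byte form → F2 9F BE 89.
Concatenated (26 bytes): F0 9E B9 86 F3 B5 AE 93 D2 A0 F0 90 81 89 F3 BB B4 91 F3 98 8E 9E F2 9F BE 89.

F0 9E B9 86 F3 B5 AE 93 D2 A0 F0 90 81 89 F3 BB B4 91 F3 98 8E 9E F2 9F BE 89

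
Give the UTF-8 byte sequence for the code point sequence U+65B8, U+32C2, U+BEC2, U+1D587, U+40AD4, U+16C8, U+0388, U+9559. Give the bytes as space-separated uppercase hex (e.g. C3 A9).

U+65B8: 3-byte form → E6 96 B8.
U+32C2: 3-byte form → E3 8B 82.
U+BEC2: 3-byte form → EB BB 82.
U+1D587: 4-byte form → F0 9D 96 87.
U+40AD4: 4-byte form → F1 80 AB 94.
U+16C8: 3-byte form → E1 9B 88.
U+0388: 2-byte form → CE 88.
U+9559: 3-byte form → E9 95 99.
Concatenated (25 bytes): E6 96 B8 E3 8B 82 EB BB 82 F0 9D 96 87 F1 80 AB 94 E1 9B 88 CE 88 E9 95 99.

E6 96 B8 E3 8B 82 EB BB 82 F0 9D 96 87 F1 80 AB 94 E1 9B 88 CE 88 E9 95 99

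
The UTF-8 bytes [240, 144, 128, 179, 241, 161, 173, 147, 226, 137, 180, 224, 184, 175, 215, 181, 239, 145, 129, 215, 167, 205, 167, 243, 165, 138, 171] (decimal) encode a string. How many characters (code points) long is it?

Byte at offset 0: 0xF0 = 11110000 → 4-byte char (#1). Advance 4.
Byte at offset 4: 0xF1 = 11110001 → 4-byte char (#2). Advance 4.
Byte at offset 8: 0xE2 = 11100010 → 3-byte char (#3). Advance 3.
Byte at offset 11: 0xE0 = 11100000 → 3-byte char (#4). Advance 3.
Byte at offset 14: 0xD7 = 11010111 → 2-byte char (#5). Advance 2.
Byte at offset 16: 0xEF = 11101111 → 3-byte char (#6). Advance 3.
Byte at offset 19: 0xD7 = 11010111 → 2-byte char (#7). Advance 2.
Byte at offset 21: 0xCD = 11001101 → 2-byte char (#8). Advance 2.
Byte at offset 23: 0xF3 = 11110011 → 4-byte char (#9). Advance 4.
Reached end at offset 27 after 9 code points.

9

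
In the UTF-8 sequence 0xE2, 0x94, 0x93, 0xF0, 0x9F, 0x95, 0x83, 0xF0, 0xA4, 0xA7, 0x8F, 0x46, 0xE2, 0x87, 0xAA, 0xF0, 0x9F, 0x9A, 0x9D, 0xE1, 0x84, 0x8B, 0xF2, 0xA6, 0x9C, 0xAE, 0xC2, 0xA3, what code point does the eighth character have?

Offset 0: leading byte 0xE2 = 11100010 → 3-byte char #1 = E2 94 93.
Offset 3: leading byte 0xF0 = 11110000 → 4-byte char #2 = F0 9F 95 83.
Offset 7: leading byte 0xF0 = 11110000 → 4-byte char #3 = F0 A4 A7 8F.
Offset 11: leading byte 0x46 = 01000110 → 1-byte char #4 = 46.
Offset 12: leading byte 0xE2 = 11100010 → 3-byte char #5 = E2 87 AA.
Offset 15: leading byte 0xF0 = 11110000 → 4-byte char #6 = F0 9F 9A 9D.
Offset 19: leading byte 0xE1 = 11100001 → 3-byte char #7 = E1 84 8B.
Offset 22: leading byte 0xF2 = 11110010 → 4-byte char #8 = F2 A6 9C AE.
Leading byte 0xF2 = 11110010 matches 11110xxx → 4-byte sequence.
Byte 1: 0xF2 = 11110010, payload 010 (3 bits).
Byte 2: 0xA6 = 10100110 (10xxxxxx ✓), payload 100110.
Byte 3: 0x9C = 10011100 (10xxxxxx ✓), payload 011100.
Byte 4: 0xAE = 10101110 (10xxxxxx ✓), payload 101110.
Concatenate: 010100110011100101110 = 0xA672E (21 bits → U+A672E).

U+A672E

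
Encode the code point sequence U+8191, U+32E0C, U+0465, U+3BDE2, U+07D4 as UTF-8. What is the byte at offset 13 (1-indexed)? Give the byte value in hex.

1-indexed offset 13 is 0-indexed offset 12.
U+8191 → 3-byte form E8 86 91 at offsets 0–2.
U+32E0C → 4-byte form F0 B2 B8 8C at offsets 3–6.
U+0465 → 2-byte form D1 A5 at offsets 7–8.
U+3BDE2 → 4-byte form F0 BB B7 A2 at offsets 9–12.
Offset 12 falls in char 4's range; it's byte 4 of F0 BB B7 A2 = 0xA2.

0xA2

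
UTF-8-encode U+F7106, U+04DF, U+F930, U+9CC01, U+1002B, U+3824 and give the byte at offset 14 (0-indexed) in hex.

0x90

U+F7106 → 4-byte form F3 B7 84 86 at offsets 0–3.
U+04DF → 2-byte form D3 9F at offsets 4–5.
U+F930 → 3-byte form EF A4 B0 at offsets 6–8.
U+9CC01 → 4-byte form F2 9C B0 81 at offsets 9–12.
U+1002B → 4-byte form F0 90 80 AB at offsets 13–16.
Offset 14 falls in char 5's range; it's byte 2 of F0 90 80 AB = 0x90.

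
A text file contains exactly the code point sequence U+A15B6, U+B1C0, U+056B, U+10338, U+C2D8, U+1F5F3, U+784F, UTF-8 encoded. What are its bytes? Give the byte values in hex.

F2 A1 96 B6 EB 87 80 D5 AB F0 90 8C B8 EC 8B 98 F0 9F 97 B3 E7 A1 8F

U+A15B6: 4-byte form → F2 A1 96 B6.
U+B1C0: 3-byte form → EB 87 80.
U+056B: 2-byte form → D5 AB.
U+10338: 4-byte form → F0 90 8C B8.
U+C2D8: 3-byte form → EC 8B 98.
U+1F5F3: 4-byte form → F0 9F 97 B3.
U+784F: 3-byte form → E7 A1 8F.
Concatenated (23 bytes): F2 A1 96 B6 EB 87 80 D5 AB F0 90 8C B8 EC 8B 98 F0 9F 97 B3 E7 A1 8F.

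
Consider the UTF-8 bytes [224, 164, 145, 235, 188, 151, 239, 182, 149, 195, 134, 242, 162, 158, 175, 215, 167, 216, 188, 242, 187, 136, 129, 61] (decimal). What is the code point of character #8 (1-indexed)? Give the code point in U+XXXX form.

Offset 0: leading byte 0xE0 = 11100000 → 3-byte char #1 = E0 A4 91.
Offset 3: leading byte 0xEB = 11101011 → 3-byte char #2 = EB BC 97.
Offset 6: leading byte 0xEF = 11101111 → 3-byte char #3 = EF B6 95.
Offset 9: leading byte 0xC3 = 11000011 → 2-byte char #4 = C3 86.
Offset 11: leading byte 0xF2 = 11110010 → 4-byte char #5 = F2 A2 9E AF.
Offset 15: leading byte 0xD7 = 11010111 → 2-byte char #6 = D7 A7.
Offset 17: leading byte 0xD8 = 11011000 → 2-byte char #7 = D8 BC.
Offset 19: leading byte 0xF2 = 11110010 → 4-byte char #8 = F2 BB 88 81.
Leading byte 0xF2 = 11110010 matches 11110xxx → 4-byte sequence.
Byte 1: 0xF2 = 11110010, payload 010 (3 bits).
Byte 2: 0xBB = 10111011 (10xxxxxx ✓), payload 111011.
Byte 3: 0x88 = 10001000 (10xxxxxx ✓), payload 001000.
Byte 4: 0x81 = 10000001 (10xxxxxx ✓), payload 000001.
Concatenate: 010111011001000000001 = 0xBB201 (21 bits → U+BB201).

U+BB201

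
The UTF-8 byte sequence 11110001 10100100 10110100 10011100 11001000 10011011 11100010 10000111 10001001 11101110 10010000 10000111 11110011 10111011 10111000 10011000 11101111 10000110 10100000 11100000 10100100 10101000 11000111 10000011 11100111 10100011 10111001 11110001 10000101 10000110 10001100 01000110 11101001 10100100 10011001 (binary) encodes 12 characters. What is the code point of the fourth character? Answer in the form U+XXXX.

Offset 0: leading byte 0xF1 = 11110001 → 4-byte char #1 = F1 A4 B4 9C.
Offset 4: leading byte 0xC8 = 11001000 → 2-byte char #2 = C8 9B.
Offset 6: leading byte 0xE2 = 11100010 → 3-byte char #3 = E2 87 89.
Offset 9: leading byte 0xEE = 11101110 → 3-byte char #4 = EE 90 87.
Leading byte 0xEE = 11101110 matches 1110xxxx → 3-byte sequence.
Byte 1: 0xEE = 11101110, payload 1110 (4 bits).
Byte 2: 0x90 = 10010000 (10xxxxxx ✓), payload 010000.
Byte 3: 0x87 = 10000111 (10xxxxxx ✓), payload 000111.
Concatenate: 1110010000000111 = 0xE407 (16 bits → U+E407).

U+E407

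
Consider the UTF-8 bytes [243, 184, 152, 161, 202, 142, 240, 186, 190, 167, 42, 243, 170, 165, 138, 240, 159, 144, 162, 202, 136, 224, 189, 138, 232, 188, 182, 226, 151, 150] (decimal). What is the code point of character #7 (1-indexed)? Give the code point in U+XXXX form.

U+0288

Offset 0: leading byte 0xF3 = 11110011 → 4-byte char #1 = F3 B8 98 A1.
Offset 4: leading byte 0xCA = 11001010 → 2-byte char #2 = CA 8E.
Offset 6: leading byte 0xF0 = 11110000 → 4-byte char #3 = F0 BA BE A7.
Offset 10: leading byte 0x2A = 00101010 → 1-byte char #4 = 2A.
Offset 11: leading byte 0xF3 = 11110011 → 4-byte char #5 = F3 AA A5 8A.
Offset 15: leading byte 0xF0 = 11110000 → 4-byte char #6 = F0 9F 90 A2.
Offset 19: leading byte 0xCA = 11001010 → 2-byte char #7 = CA 88.
Leading byte 0xCA = 11001010 matches 110xxxxx → 2-byte sequence.
Byte 1: 0xCA = 11001010, payload 01010 (5 bits).
Byte 2: 0x88 = 10001000 (10xxxxxx ✓), payload 001000.
Concatenate: 01010001000 = 0x288 (11 bits → U+0288).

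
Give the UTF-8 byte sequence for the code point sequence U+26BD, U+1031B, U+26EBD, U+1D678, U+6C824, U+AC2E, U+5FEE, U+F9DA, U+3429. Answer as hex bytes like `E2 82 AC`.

U+26BD: 3-byte form → E2 9A BD.
U+1031B: 4-byte form → F0 90 8C 9B.
U+26EBD: 4-byte form → F0 A6 BA BD.
U+1D678: 4-byte form → F0 9D 99 B8.
U+6C824: 4-byte form → F1 AC A0 A4.
U+AC2E: 3-byte form → EA B0 AE.
U+5FEE: 3-byte form → E5 BF AE.
U+F9DA: 3-byte form → EF A7 9A.
U+3429: 3-byte form → E3 90 A9.
Concatenated (31 bytes): E2 9A BD F0 90 8C 9B F0 A6 BA BD F0 9D 99 B8 F1 AC A0 A4 EA B0 AE E5 BF AE EF A7 9A E3 90 A9.

E2 9A BD F0 90 8C 9B F0 A6 BA BD F0 9D 99 B8 F1 AC A0 A4 EA B0 AE E5 BF AE EF A7 9A E3 90 A9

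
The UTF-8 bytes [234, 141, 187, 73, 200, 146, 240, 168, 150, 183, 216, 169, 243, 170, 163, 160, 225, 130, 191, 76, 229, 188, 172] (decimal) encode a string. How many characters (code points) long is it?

9

Byte at offset 0: 0xEA = 11101010 → 3-byte char (#1). Advance 3.
Byte at offset 3: 0x49 = 01001001 → 1-byte char (#2). Advance 1.
Byte at offset 4: 0xC8 = 11001000 → 2-byte char (#3). Advance 2.
Byte at offset 6: 0xF0 = 11110000 → 4-byte char (#4). Advance 4.
Byte at offset 10: 0xD8 = 11011000 → 2-byte char (#5). Advance 2.
Byte at offset 12: 0xF3 = 11110011 → 4-byte char (#6). Advance 4.
Byte at offset 16: 0xE1 = 11100001 → 3-byte char (#7). Advance 3.
Byte at offset 19: 0x4C = 01001100 → 1-byte char (#8). Advance 1.
Byte at offset 20: 0xE5 = 11100101 → 3-byte char (#9). Advance 3.
Reached end at offset 23 after 9 code points.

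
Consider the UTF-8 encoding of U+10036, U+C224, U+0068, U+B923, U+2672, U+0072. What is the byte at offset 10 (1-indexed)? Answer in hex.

1-indexed offset 10 is 0-indexed offset 9.
U+10036 → 4-byte form F0 90 80 B6 at offsets 0–3.
U+C224 → 3-byte form EC 88 A4 at offsets 4–6.
U+0068 → 1-byte form 68 at offsets 7–7.
U+B923 → 3-byte form EB A4 A3 at offsets 8–10.
Offset 9 falls in char 4's range; it's byte 2 of EB A4 A3 = 0xA4.

0xA4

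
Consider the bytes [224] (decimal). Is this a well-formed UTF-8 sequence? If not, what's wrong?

invalid (sequence truncated)

Leading byte 0xE0 = 11100000 → 3-byte form, but only 1 byte is present.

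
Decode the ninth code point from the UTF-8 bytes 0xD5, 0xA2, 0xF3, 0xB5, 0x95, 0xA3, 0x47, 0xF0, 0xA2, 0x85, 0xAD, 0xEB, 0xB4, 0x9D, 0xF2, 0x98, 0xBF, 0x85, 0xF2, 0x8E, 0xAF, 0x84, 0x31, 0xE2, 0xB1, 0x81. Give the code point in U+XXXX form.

U+2C41

Offset 0: leading byte 0xD5 = 11010101 → 2-byte char #1 = D5 A2.
Offset 2: leading byte 0xF3 = 11110011 → 4-byte char #2 = F3 B5 95 A3.
Offset 6: leading byte 0x47 = 01000111 → 1-byte char #3 = 47.
Offset 7: leading byte 0xF0 = 11110000 → 4-byte char #4 = F0 A2 85 AD.
Offset 11: leading byte 0xEB = 11101011 → 3-byte char #5 = EB B4 9D.
Offset 14: leading byte 0xF2 = 11110010 → 4-byte char #6 = F2 98 BF 85.
Offset 18: leading byte 0xF2 = 11110010 → 4-byte char #7 = F2 8E AF 84.
Offset 22: leading byte 0x31 = 00110001 → 1-byte char #8 = 31.
Offset 23: leading byte 0xE2 = 11100010 → 3-byte char #9 = E2 B1 81.
Leading byte 0xE2 = 11100010 matches 1110xxxx → 3-byte sequence.
Byte 1: 0xE2 = 11100010, payload 0010 (4 bits).
Byte 2: 0xB1 = 10110001 (10xxxxxx ✓), payload 110001.
Byte 3: 0x81 = 10000001 (10xxxxxx ✓), payload 000001.
Concatenate: 0010110001000001 = 0x2C41 (16 bits → U+2C41).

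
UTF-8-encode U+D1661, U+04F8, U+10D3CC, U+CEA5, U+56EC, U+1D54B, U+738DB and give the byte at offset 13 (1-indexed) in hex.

1-indexed offset 13 is 0-indexed offset 12.
U+D1661 → 4-byte form F3 91 99 A1 at offsets 0–3.
U+04F8 → 2-byte form D3 B8 at offsets 4–5.
U+10D3CC → 4-byte form F4 8D 8F 8C at offsets 6–9.
U+CEA5 → 3-byte form EC BA A5 at offsets 10–12.
Offset 12 falls in char 4's range; it's byte 3 of EC BA A5 = 0xA5.

0xA5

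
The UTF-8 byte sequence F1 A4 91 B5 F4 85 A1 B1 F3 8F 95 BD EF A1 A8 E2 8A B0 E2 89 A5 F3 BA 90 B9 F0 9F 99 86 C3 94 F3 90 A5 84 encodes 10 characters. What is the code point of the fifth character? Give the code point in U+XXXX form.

Offset 0: leading byte 0xF1 = 11110001 → 4-byte char #1 = F1 A4 91 B5.
Offset 4: leading byte 0xF4 = 11110100 → 4-byte char #2 = F4 85 A1 B1.
Offset 8: leading byte 0xF3 = 11110011 → 4-byte char #3 = F3 8F 95 BD.
Offset 12: leading byte 0xEF = 11101111 → 3-byte char #4 = EF A1 A8.
Offset 15: leading byte 0xE2 = 11100010 → 3-byte char #5 = E2 8A B0.
Leading byte 0xE2 = 11100010 matches 1110xxxx → 3-byte sequence.
Byte 1: 0xE2 = 11100010, payload 0010 (4 bits).
Byte 2: 0x8A = 10001010 (10xxxxxx ✓), payload 001010.
Byte 3: 0xB0 = 10110000 (10xxxxxx ✓), payload 110000.
Concatenate: 0010001010110000 = 0x22B0 (16 bits → U+22B0).

U+22B0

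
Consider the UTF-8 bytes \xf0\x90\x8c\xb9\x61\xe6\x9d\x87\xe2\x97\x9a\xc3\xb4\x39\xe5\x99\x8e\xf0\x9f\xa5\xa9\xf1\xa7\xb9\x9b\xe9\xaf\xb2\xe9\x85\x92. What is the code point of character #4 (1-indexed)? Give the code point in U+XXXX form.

Offset 0: leading byte 0xF0 = 11110000 → 4-byte char #1 = F0 90 8C B9.
Offset 4: leading byte 0x61 = 01100001 → 1-byte char #2 = 61.
Offset 5: leading byte 0xE6 = 11100110 → 3-byte char #3 = E6 9D 87.
Offset 8: leading byte 0xE2 = 11100010 → 3-byte char #4 = E2 97 9A.
Leading byte 0xE2 = 11100010 matches 1110xxxx → 3-byte sequence.
Byte 1: 0xE2 = 11100010, payload 0010 (4 bits).
Byte 2: 0x97 = 10010111 (10xxxxxx ✓), payload 010111.
Byte 3: 0x9A = 10011010 (10xxxxxx ✓), payload 011010.
Concatenate: 0010010111011010 = 0x25DA (16 bits → U+25DA).

U+25DA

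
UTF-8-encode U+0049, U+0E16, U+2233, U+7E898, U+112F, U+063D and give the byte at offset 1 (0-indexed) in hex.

U+0049 → 1-byte form 49 at offsets 0–0.
U+0E16 → 3-byte form E0 B8 96 at offsets 1–3.
Offset 1 falls in char 2's range; it's byte 1 of E0 B8 96 = 0xE0.

0xE0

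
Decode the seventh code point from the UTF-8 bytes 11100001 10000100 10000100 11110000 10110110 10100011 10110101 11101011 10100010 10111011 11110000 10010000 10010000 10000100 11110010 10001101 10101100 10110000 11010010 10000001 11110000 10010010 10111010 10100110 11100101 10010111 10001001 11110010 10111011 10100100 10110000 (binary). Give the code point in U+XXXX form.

U+12EA6

Offset 0: leading byte 0xE1 = 11100001 → 3-byte char #1 = E1 84 84.
Offset 3: leading byte 0xF0 = 11110000 → 4-byte char #2 = F0 B6 A3 B5.
Offset 7: leading byte 0xEB = 11101011 → 3-byte char #3 = EB A2 BB.
Offset 10: leading byte 0xF0 = 11110000 → 4-byte char #4 = F0 90 90 84.
Offset 14: leading byte 0xF2 = 11110010 → 4-byte char #5 = F2 8D AC B0.
Offset 18: leading byte 0xD2 = 11010010 → 2-byte char #6 = D2 81.
Offset 20: leading byte 0xF0 = 11110000 → 4-byte char #7 = F0 92 BA A6.
Leading byte 0xF0 = 11110000 matches 11110xxx → 4-byte sequence.
Byte 1: 0xF0 = 11110000, payload 000 (3 bits).
Byte 2: 0x92 = 10010010 (10xxxxxx ✓), payload 010010.
Byte 3: 0xBA = 10111010 (10xxxxxx ✓), payload 111010.
Byte 4: 0xA6 = 10100110 (10xxxxxx ✓), payload 100110.
Concatenate: 000010010111010100110 = 0x12EA6 (21 bits → U+12EA6).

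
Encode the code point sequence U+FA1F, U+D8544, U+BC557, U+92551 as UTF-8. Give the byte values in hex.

EF A8 9F F3 98 95 84 F2 BC 95 97 F2 92 95 91

U+FA1F: 3-byte form → EF A8 9F.
U+D8544: 4-byte form → F3 98 95 84.
U+BC557: 4-byte form → F2 BC 95 97.
U+92551: 4-byte form → F2 92 95 91.
Concatenated (15 bytes): EF A8 9F F3 98 95 84 F2 BC 95 97 F2 92 95 91.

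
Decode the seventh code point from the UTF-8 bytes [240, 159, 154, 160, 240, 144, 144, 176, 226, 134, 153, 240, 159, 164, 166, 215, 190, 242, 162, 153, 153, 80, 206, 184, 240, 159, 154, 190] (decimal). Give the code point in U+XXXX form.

Offset 0: leading byte 0xF0 = 11110000 → 4-byte char #1 = F0 9F 9A A0.
Offset 4: leading byte 0xF0 = 11110000 → 4-byte char #2 = F0 90 90 B0.
Offset 8: leading byte 0xE2 = 11100010 → 3-byte char #3 = E2 86 99.
Offset 11: leading byte 0xF0 = 11110000 → 4-byte char #4 = F0 9F A4 A6.
Offset 15: leading byte 0xD7 = 11010111 → 2-byte char #5 = D7 BE.
Offset 17: leading byte 0xF2 = 11110010 → 4-byte char #6 = F2 A2 99 99.
Offset 21: leading byte 0x50 = 01010000 → 1-byte char #7 = 50.
Leading byte 0x50 = 01010000 matches 0xxxxxxx → 1-byte sequence.
Byte 1: 0x50 = 01010000, payload 1010000 (7 bits).
Concatenate: 1010000 = 0x50 (7 bits → U+0050).

U+0050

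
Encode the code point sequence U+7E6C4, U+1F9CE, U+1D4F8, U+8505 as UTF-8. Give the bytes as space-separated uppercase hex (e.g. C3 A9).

U+7E6C4: 4-byte form → F1 BE 9B 84.
U+1F9CE: 4-byte form → F0 9F A7 8E.
U+1D4F8: 4-byte form → F0 9D 93 B8.
U+8505: 3-byte form → E8 94 85.
Concatenated (15 bytes): F1 BE 9B 84 F0 9F A7 8E F0 9D 93 B8 E8 94 85.

F1 BE 9B 84 F0 9F A7 8E F0 9D 93 B8 E8 94 85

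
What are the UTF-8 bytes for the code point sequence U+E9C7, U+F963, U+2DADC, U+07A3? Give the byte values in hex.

U+E9C7: 3-byte form → EE A7 87.
U+F963: 3-byte form → EF A5 A3.
U+2DADC: 4-byte form → F0 AD AB 9C.
U+07A3: 2-byte form → DE A3.
Concatenated (12 bytes): EE A7 87 EF A5 A3 F0 AD AB 9C DE A3.

EE A7 87 EF A5 A3 F0 AD AB 9C DE A3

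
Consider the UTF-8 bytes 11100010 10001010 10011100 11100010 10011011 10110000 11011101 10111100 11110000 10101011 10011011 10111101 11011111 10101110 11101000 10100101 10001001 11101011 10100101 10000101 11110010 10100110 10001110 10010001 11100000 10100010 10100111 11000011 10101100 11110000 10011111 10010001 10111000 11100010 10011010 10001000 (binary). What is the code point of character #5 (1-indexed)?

Offset 0: leading byte 0xE2 = 11100010 → 3-byte char #1 = E2 8A 9C.
Offset 3: leading byte 0xE2 = 11100010 → 3-byte char #2 = E2 9B B0.
Offset 6: leading byte 0xDD = 11011101 → 2-byte char #3 = DD BC.
Offset 8: leading byte 0xF0 = 11110000 → 4-byte char #4 = F0 AB 9B BD.
Offset 12: leading byte 0xDF = 11011111 → 2-byte char #5 = DF AE.
Leading byte 0xDF = 11011111 matches 110xxxxx → 2-byte sequence.
Byte 1: 0xDF = 11011111, payload 11111 (5 bits).
Byte 2: 0xAE = 10101110 (10xxxxxx ✓), payload 101110.
Concatenate: 11111101110 = 0x7EE (11 bits → U+07EE).

U+07EE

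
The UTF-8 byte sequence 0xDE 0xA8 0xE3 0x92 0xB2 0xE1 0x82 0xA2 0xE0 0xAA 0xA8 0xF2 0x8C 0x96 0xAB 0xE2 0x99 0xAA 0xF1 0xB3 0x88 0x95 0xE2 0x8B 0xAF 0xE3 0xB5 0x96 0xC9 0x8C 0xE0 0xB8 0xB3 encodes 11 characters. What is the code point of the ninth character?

U+3D56

Offset 0: leading byte 0xDE = 11011110 → 2-byte char #1 = DE A8.
Offset 2: leading byte 0xE3 = 11100011 → 3-byte char #2 = E3 92 B2.
Offset 5: leading byte 0xE1 = 11100001 → 3-byte char #3 = E1 82 A2.
Offset 8: leading byte 0xE0 = 11100000 → 3-byte char #4 = E0 AA A8.
Offset 11: leading byte 0xF2 = 11110010 → 4-byte char #5 = F2 8C 96 AB.
Offset 15: leading byte 0xE2 = 11100010 → 3-byte char #6 = E2 99 AA.
Offset 18: leading byte 0xF1 = 11110001 → 4-byte char #7 = F1 B3 88 95.
Offset 22: leading byte 0xE2 = 11100010 → 3-byte char #8 = E2 8B AF.
Offset 25: leading byte 0xE3 = 11100011 → 3-byte char #9 = E3 B5 96.
Leading byte 0xE3 = 11100011 matches 1110xxxx → 3-byte sequence.
Byte 1: 0xE3 = 11100011, payload 0011 (4 bits).
Byte 2: 0xB5 = 10110101 (10xxxxxx ✓), payload 110101.
Byte 3: 0x96 = 10010110 (10xxxxxx ✓), payload 010110.
Concatenate: 0011110101010110 = 0x3D56 (16 bits → U+3D56).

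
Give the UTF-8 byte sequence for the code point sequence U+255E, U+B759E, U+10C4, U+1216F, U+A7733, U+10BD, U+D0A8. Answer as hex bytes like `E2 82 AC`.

U+255E: 3-byte form → E2 95 9E.
U+B759E: 4-byte form → F2 B7 96 9E.
U+10C4: 3-byte form → E1 83 84.
U+1216F: 4-byte form → F0 92 85 AF.
U+A7733: 4-byte form → F2 A7 9C B3.
U+10BD: 3-byte form → E1 82 BD.
U+D0A8: 3-byte form → ED 82 A8.
Concatenated (24 bytes): E2 95 9E F2 B7 96 9E E1 83 84 F0 92 85 AF F2 A7 9C B3 E1 82 BD ED 82 A8.

E2 95 9E F2 B7 96 9E E1 83 84 F0 92 85 AF F2 A7 9C B3 E1 82 BD ED 82 A8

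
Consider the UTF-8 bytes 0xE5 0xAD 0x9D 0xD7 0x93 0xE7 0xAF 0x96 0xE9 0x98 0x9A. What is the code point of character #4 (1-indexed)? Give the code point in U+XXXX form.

U+961A

Offset 0: leading byte 0xE5 = 11100101 → 3-byte char #1 = E5 AD 9D.
Offset 3: leading byte 0xD7 = 11010111 → 2-byte char #2 = D7 93.
Offset 5: leading byte 0xE7 = 11100111 → 3-byte char #3 = E7 AF 96.
Offset 8: leading byte 0xE9 = 11101001 → 3-byte char #4 = E9 98 9A.
Leading byte 0xE9 = 11101001 matches 1110xxxx → 3-byte sequence.
Byte 1: 0xE9 = 11101001, payload 1001 (4 bits).
Byte 2: 0x98 = 10011000 (10xxxxxx ✓), payload 011000.
Byte 3: 0x9A = 10011010 (10xxxxxx ✓), payload 011010.
Concatenate: 1001011000011010 = 0x961A (16 bits → U+961A).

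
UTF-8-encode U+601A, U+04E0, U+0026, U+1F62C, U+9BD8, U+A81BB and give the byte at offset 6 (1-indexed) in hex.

0x26

1-indexed offset 6 is 0-indexed offset 5.
U+601A → 3-byte form E6 80 9A at offsets 0–2.
U+04E0 → 2-byte form D3 A0 at offsets 3–4.
U+0026 → 1-byte form 26 at offsets 5–5.
Offset 5 falls in char 3's range; it's byte 1 of 26 = 0x26.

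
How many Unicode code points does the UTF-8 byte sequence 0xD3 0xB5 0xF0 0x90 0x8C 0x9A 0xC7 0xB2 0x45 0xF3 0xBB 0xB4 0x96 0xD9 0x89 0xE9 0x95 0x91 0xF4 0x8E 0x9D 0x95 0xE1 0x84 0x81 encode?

Byte at offset 0: 0xD3 = 11010011 → 2-byte char (#1). Advance 2.
Byte at offset 2: 0xF0 = 11110000 → 4-byte char (#2). Advance 4.
Byte at offset 6: 0xC7 = 11000111 → 2-byte char (#3). Advance 2.
Byte at offset 8: 0x45 = 01000101 → 1-byte char (#4). Advance 1.
Byte at offset 9: 0xF3 = 11110011 → 4-byte char (#5). Advance 4.
Byte at offset 13: 0xD9 = 11011001 → 2-byte char (#6). Advance 2.
Byte at offset 15: 0xE9 = 11101001 → 3-byte char (#7). Advance 3.
Byte at offset 18: 0xF4 = 11110100 → 4-byte char (#8). Advance 4.
Byte at offset 22: 0xE1 = 11100001 → 3-byte char (#9). Advance 3.
Reached end at offset 25 after 9 code points.

9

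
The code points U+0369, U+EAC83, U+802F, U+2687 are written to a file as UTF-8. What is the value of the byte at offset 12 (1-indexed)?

1-indexed offset 12 is 0-indexed offset 11.
U+0369 → 2-byte form CD A9 at offsets 0–1.
U+EAC83 → 4-byte form F3 AA B2 83 at offsets 2–5.
U+802F → 3-byte form E8 80 AF at offsets 6–8.
U+2687 → 3-byte form E2 9A 87 at offsets 9–11.
Offset 11 falls in char 4's range; it's byte 3 of E2 9A 87 = 0x87.

0x87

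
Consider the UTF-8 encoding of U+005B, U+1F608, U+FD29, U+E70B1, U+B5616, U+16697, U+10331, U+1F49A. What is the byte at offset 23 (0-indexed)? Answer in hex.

U+005B → 1-byte form 5B at offsets 0–0.
U+1F608 → 4-byte form F0 9F 98 88 at offsets 1–4.
U+FD29 → 3-byte form EF B4 A9 at offsets 5–7.
U+E70B1 → 4-byte form F3 A7 82 B1 at offsets 8–11.
U+B5616 → 4-byte form F2 B5 98 96 at offsets 12–15.
U+16697 → 4-byte form F0 96 9A 97 at offsets 16–19.
U+10331 → 4-byte form F0 90 8C B1 at offsets 20–23.
Offset 23 falls in char 7's range; it's byte 4 of F0 90 8C B1 = 0xB1.

0xB1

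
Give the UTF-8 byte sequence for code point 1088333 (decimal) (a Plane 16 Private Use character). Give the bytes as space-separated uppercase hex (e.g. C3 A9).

U+109B4D = 0x109B4D = 1088333 decimal. In range U+10000–U+10FFFF → 4-byte form: 11110xxx 10xxxxxx 10xxxxxx 10xxxxxx.
Binary (21 bits): 100001001101101001101.
Split 3+6+6+6: 100 | 001001 | 101101 | 001101.
Byte 1: 11110100 = 0xF4.
Byte 2: 10001001 = 0x89.
Byte 3: 10101101 = 0xAD.
Byte 4: 10001101 = 0x8D.

F4 89 AD 8D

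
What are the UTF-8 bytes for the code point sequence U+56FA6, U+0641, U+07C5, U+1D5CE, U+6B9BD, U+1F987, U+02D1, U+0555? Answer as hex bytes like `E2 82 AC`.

U+56FA6: 4-byte form → F1 96 BE A6.
U+0641: 2-byte form → D9 81.
U+07C5: 2-byte form → DF 85.
U+1D5CE: 4-byte form → F0 9D 97 8E.
U+6B9BD: 4-byte form → F1 AB A6 BD.
U+1F987: 4-byte form → F0 9F A6 87.
U+02D1: 2-byte form → CB 91.
U+0555: 2-byte form → D5 95.
Concatenated (24 bytes): F1 96 BE A6 D9 81 DF 85 F0 9D 97 8E F1 AB A6 BD F0 9F A6 87 CB 91 D5 95.

F1 96 BE A6 D9 81 DF 85 F0 9D 97 8E F1 AB A6 BD F0 9F A6 87 CB 91 D5 95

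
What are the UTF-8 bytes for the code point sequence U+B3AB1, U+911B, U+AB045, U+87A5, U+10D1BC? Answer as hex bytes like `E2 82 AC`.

U+B3AB1: 4-byte form → F2 B3 AA B1.
U+911B: 3-byte form → E9 84 9B.
U+AB045: 4-byte form → F2 AB 81 85.
U+87A5: 3-byte form → E8 9E A5.
U+10D1BC: 4-byte form → F4 8D 86 BC.
Concatenated (18 bytes): F2 B3 AA B1 E9 84 9B F2 AB 81 85 E8 9E A5 F4 8D 86 BC.

F2 B3 AA B1 E9 84 9B F2 AB 81 85 E8 9E A5 F4 8D 86 BC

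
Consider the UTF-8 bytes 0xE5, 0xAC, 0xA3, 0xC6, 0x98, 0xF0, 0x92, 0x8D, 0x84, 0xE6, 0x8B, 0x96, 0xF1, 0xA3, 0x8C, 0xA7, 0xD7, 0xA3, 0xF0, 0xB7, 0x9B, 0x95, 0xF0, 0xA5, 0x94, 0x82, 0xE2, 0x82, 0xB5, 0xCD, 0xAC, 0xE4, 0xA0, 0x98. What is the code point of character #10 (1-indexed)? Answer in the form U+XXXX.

U+036C

Offset 0: leading byte 0xE5 = 11100101 → 3-byte char #1 = E5 AC A3.
Offset 3: leading byte 0xC6 = 11000110 → 2-byte char #2 = C6 98.
Offset 5: leading byte 0xF0 = 11110000 → 4-byte char #3 = F0 92 8D 84.
Offset 9: leading byte 0xE6 = 11100110 → 3-byte char #4 = E6 8B 96.
Offset 12: leading byte 0xF1 = 11110001 → 4-byte char #5 = F1 A3 8C A7.
Offset 16: leading byte 0xD7 = 11010111 → 2-byte char #6 = D7 A3.
Offset 18: leading byte 0xF0 = 11110000 → 4-byte char #7 = F0 B7 9B 95.
Offset 22: leading byte 0xF0 = 11110000 → 4-byte char #8 = F0 A5 94 82.
Offset 26: leading byte 0xE2 = 11100010 → 3-byte char #9 = E2 82 B5.
Offset 29: leading byte 0xCD = 11001101 → 2-byte char #10 = CD AC.
Leading byte 0xCD = 11001101 matches 110xxxxx → 2-byte sequence.
Byte 1: 0xCD = 11001101, payload 01101 (5 bits).
Byte 2: 0xAC = 10101100 (10xxxxxx ✓), payload 101100.
Concatenate: 01101101100 = 0x36C (11 bits → U+036C).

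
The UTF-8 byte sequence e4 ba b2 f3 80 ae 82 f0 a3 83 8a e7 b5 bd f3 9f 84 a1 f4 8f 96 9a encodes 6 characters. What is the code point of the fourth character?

U+7D7D

Offset 0: leading byte 0xE4 = 11100100 → 3-byte char #1 = E4 BA B2.
Offset 3: leading byte 0xF3 = 11110011 → 4-byte char #2 = F3 80 AE 82.
Offset 7: leading byte 0xF0 = 11110000 → 4-byte char #3 = F0 A3 83 8A.
Offset 11: leading byte 0xE7 = 11100111 → 3-byte char #4 = E7 B5 BD.
Leading byte 0xE7 = 11100111 matches 1110xxxx → 3-byte sequence.
Byte 1: 0xE7 = 11100111, payload 0111 (4 bits).
Byte 2: 0xB5 = 10110101 (10xxxxxx ✓), payload 110101.
Byte 3: 0xBD = 10111101 (10xxxxxx ✓), payload 111101.
Concatenate: 0111110101111101 = 0x7D7D (16 bits → U+7D7D).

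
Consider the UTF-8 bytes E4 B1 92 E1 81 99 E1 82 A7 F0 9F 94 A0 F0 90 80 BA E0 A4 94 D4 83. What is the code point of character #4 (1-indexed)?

Offset 0: leading byte 0xE4 = 11100100 → 3-byte char #1 = E4 B1 92.
Offset 3: leading byte 0xE1 = 11100001 → 3-byte char #2 = E1 81 99.
Offset 6: leading byte 0xE1 = 11100001 → 3-byte char #3 = E1 82 A7.
Offset 9: leading byte 0xF0 = 11110000 → 4-byte char #4 = F0 9F 94 A0.
Leading byte 0xF0 = 11110000 matches 11110xxx → 4-byte sequence.
Byte 1: 0xF0 = 11110000, payload 000 (3 bits).
Byte 2: 0x9F = 10011111 (10xxxxxx ✓), payload 011111.
Byte 3: 0x94 = 10010100 (10xxxxxx ✓), payload 010100.
Byte 4: 0xA0 = 10100000 (10xxxxxx ✓), payload 100000.
Concatenate: 000011111010100100000 = 0x1F520 (21 bits → U+1F520).

U+1F520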